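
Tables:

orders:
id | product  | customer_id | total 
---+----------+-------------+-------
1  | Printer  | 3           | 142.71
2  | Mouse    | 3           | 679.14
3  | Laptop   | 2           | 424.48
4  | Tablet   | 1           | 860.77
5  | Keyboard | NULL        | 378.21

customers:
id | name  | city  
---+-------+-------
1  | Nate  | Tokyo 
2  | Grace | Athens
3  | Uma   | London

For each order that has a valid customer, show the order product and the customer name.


INNER JOIN keeps only orders rows whose customer_id matches an id in customers. Walk through each order:
  - order 1 (Printer): customer_id=3 -> matches Uma
  - order 2 (Mouse): customer_id=3 -> matches Uma
  - order 3 (Laptop): customer_id=2 -> matches Grace
  - order 4 (Tablet): customer_id=1 -> matches Nate
  - order 5 (Keyboard): customer_id=NULL, no match -> dropped
So 1 of 5 rows is dropped.

SQL:
SELECT a.product, b.name AS customer
FROM orders a
INNER JOIN customers b ON a.customer_id = b.id

Result:
product | customer
--------+---------
Printer | Uma     
Mouse   | Uma     
Laptop  | Grace   
Tablet  | Nate    


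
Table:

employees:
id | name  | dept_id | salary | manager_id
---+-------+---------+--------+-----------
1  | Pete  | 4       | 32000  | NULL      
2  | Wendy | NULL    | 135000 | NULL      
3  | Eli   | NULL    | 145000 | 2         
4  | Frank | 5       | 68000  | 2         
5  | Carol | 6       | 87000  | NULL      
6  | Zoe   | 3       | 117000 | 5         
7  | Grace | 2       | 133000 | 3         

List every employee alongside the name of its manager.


This is a self-join: employees is joined to a second copy of itself, matching each row's manager_id to another row's id. Use LEFT JOIN so rows with manager_id=NULL are kept.
  - employee 1 (Pete): manager_id=NULL -> NULL
  - employee 2 (Wendy): manager_id=NULL -> NULL
  - employee 3 (Eli): manager_id=2 -> Wendy
  - employee 4 (Frank): manager_id=2 -> Wendy
  - employee 5 (Carol): manager_id=NULL -> NULL
  - employee 6 (Zoe): manager_id=5 -> Carol
  - employee 7 (Grace): manager_id=3 -> Eli

SQL:
SELECT a.name AS item, b.name AS manager
FROM employees a
LEFT JOIN employees b ON a.manager_id = b.id

Result:
item  | manager
------+--------
Pete  | NULL   
Wendy | NULL   
Eli   | Wendy  
Frank | Wendy  
Carol | NULL   
Zoe   | Carol  
Grace | Eli    


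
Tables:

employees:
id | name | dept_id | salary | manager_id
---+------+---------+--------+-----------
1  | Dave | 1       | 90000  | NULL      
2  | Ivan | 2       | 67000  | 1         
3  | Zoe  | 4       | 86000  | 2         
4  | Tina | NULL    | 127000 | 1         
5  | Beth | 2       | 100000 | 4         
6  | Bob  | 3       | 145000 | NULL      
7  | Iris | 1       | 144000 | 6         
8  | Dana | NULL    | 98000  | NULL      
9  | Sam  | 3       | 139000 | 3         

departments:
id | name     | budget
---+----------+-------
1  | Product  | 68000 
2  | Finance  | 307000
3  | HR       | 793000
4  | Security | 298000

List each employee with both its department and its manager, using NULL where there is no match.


Two LEFT JOINs from the same base table employees: one to departments via dept_id, one to employees itself via manager_id. Both are LEFT so every employee is preserved.
Match against departments:
  - employee 1 (Dave): dept_id=1 -> matches Product
  - employee 2 (Ivan): dept_id=2 -> matches Finance
  - employee 3 (Zoe): dept_id=4 -> matches Security
  - employee 4 (Tina): dept_id=NULL, no match -> kept with NULL
  - employee 5 (Beth): dept_id=2 -> matches Finance
  - employee 6 (Bob): dept_id=3 -> matches HR
  - employee 7 (Iris): dept_id=1 -> matches Product
  - employee 8 (Dana): dept_id=NULL, no match -> kept with NULL
  - employee 9 (Sam): dept_id=3 -> matches HR
Match against employees (self):
  - employee 1 (Dave): manager_id=NULL -> NULL
  - employee 2 (Ivan): manager_id=1 -> Dave
  - employee 3 (Zoe): manager_id=2 -> Ivan
  - employee 4 (Tina): manager_id=1 -> Dave
  - employee 5 (Beth): manager_id=4 -> Tina
  - employee 6 (Bob): manager_id=NULL -> NULL
  - employee 7 (Iris): manager_id=6 -> Bob
  - employee 8 (Dana): manager_id=NULL -> NULL
  - employee 9 (Sam): manager_id=3 -> Zoe

SQL:
SELECT a.name, b.name AS department, c.name AS manager
FROM employees a
LEFT JOIN departments b ON a.dept_id = b.id
LEFT JOIN employees c ON a.manager_id = c.id

Result:
name | department | manager
-----+------------+--------
Dave | Product    | NULL   
Ivan | Finance    | Dave   
Zoe  | Security   | Ivan   
Tina | NULL       | Dave   
Beth | Finance    | Tina   
Bob  | HR         | NULL   
Iris | Product    | Bob    
Dana | NULL       | NULL   
Sam  | HR         | Zoe    


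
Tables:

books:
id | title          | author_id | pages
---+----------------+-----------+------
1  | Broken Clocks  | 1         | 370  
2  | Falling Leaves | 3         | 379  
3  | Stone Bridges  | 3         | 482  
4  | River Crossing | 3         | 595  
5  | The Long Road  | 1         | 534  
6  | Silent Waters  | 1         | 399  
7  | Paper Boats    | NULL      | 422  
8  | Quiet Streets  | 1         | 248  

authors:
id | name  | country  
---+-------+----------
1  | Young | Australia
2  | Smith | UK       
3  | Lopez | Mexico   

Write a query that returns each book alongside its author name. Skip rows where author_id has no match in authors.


INNER JOIN keeps only books rows whose author_id matches an id in authors. Walk through each book:
  - book 1 (Broken Clocks): author_id=1 -> matches Young
  - book 2 (Falling Leaves): author_id=3 -> matches Lopez
  - book 3 (Stone Bridges): author_id=3 -> matches Lopez
  - book 4 (River Crossing): author_id=3 -> matches Lopez
  - book 5 (The Long Road): author_id=1 -> matches Young
  - book 6 (Silent Waters): author_id=1 -> matches Young
  - book 7 (Paper Boats): author_id=NULL, no match -> dropped
  - book 8 (Quiet Streets): author_id=1 -> matches Young
So 1 of 8 rows is dropped.

SQL:
SELECT a.title, b.name AS author
FROM books a
INNER JOIN authors b ON a.author_id = b.id

Result:
title          | author
---------------+-------
Broken Clocks  | Young 
Falling Leaves | Lopez 
Stone Bridges  | Lopez 
River Crossing | Lopez 
The Long Road  | Young 
Silent Waters  | Young 
Quiet Streets  | Young 


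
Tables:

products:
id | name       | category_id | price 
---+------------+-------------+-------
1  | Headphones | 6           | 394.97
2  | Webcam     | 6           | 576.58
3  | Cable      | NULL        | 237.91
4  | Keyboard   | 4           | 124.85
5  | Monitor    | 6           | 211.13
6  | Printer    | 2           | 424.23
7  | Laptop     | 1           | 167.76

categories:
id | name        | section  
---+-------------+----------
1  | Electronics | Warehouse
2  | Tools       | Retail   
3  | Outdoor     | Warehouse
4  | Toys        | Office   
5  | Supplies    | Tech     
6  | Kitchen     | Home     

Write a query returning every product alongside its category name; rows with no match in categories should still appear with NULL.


LEFT JOIN keeps every row from products (the left table); where category_id has no match in categories, the category columns become NULL. Walk through each product:
  - product 1 (Headphones): category_id=6 -> matches Kitchen
  - product 2 (Webcam): category_id=6 -> matches Kitchen
  - product 3 (Cable): category_id=NULL, no match -> kept with NULL
  - product 4 (Keyboard): category_id=4 -> matches Toys
  - product 5 (Monitor): category_id=6 -> matches Kitchen
  - product 6 (Printer): category_id=2 -> matches Tools
  - product 7 (Laptop): category_id=1 -> matches Electronics
All 7 rows appear; 1 has NULL category.

SQL:
SELECT a.name, b.name AS category
FROM products a
LEFT JOIN categories b ON a.category_id = b.id

Result:
name       | category   
-----------+------------
Headphones | Kitchen    
Webcam     | Kitchen    
Cable      | NULL       
Keyboard   | Toys       
Monitor    | Kitchen    
Printer    | Tools      
Laptop     | Electronics


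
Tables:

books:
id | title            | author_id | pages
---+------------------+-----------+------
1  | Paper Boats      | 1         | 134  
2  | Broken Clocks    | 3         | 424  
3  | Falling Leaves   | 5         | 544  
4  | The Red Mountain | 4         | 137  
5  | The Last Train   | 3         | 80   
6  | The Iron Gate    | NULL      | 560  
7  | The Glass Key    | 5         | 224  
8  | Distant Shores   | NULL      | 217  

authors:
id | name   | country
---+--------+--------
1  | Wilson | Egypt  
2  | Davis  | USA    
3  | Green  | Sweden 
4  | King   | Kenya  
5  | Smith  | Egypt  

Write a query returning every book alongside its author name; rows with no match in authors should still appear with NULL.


LEFT JOIN keeps every row from books (the left table); where author_id has no match in authors, the author columns become NULL. Walk through each book:
  - book 1 (Paper Boats): author_id=1 -> matches Wilson
  - book 2 (Broken Clocks): author_id=3 -> matches Green
  - book 3 (Falling Leaves): author_id=5 -> matches Smith
  - book 4 (The Red Mountain): author_id=4 -> matches King
  - book 5 (The Last Train): author_id=3 -> matches Green
  - book 6 (The Iron Gate): author_id=NULL, no match -> kept with NULL
  - book 7 (The Glass Key): author_id=5 -> matches Smith
  - book 8 (Distant Shores): author_id=NULL, no match -> kept with NULL
All 8 rows appear; 2 have NULL author.

SQL:
SELECT a.title, b.name AS author
FROM books a
LEFT JOIN authors b ON a.author_id = b.id

Result:
title            | author
-----------------+-------
Paper Boats      | Wilson
Broken Clocks    | Green 
Falling Leaves   | Smith 
The Red Mountain | King  
The Last Train   | Green 
The Iron Gate    | NULL  
The Glass Key    | Smith 
Distant Shores   | NULL  


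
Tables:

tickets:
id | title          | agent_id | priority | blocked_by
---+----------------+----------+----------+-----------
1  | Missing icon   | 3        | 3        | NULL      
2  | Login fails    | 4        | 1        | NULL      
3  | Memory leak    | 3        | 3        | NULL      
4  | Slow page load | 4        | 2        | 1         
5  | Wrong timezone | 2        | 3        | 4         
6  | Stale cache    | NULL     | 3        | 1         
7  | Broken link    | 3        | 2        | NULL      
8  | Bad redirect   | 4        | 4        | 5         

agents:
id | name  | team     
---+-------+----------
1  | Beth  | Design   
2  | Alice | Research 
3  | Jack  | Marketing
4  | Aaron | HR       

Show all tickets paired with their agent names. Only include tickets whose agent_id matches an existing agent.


INNER JOIN keeps only tickets rows whose agent_id matches an id in agents. Walk through each ticket:
  - ticket 1 (Missing icon): agent_id=3 -> matches Jack
  - ticket 2 (Login fails): agent_id=4 -> matches Aaron
  - ticket 3 (Memory leak): agent_id=3 -> matches Jack
  - ticket 4 (Slow page load): agent_id=4 -> matches Aaron
  - ticket 5 (Wrong timezone): agent_id=2 -> matches Alice
  - ticket 6 (Stale cache): agent_id=NULL, no match -> dropped
  - ticket 7 (Broken link): agent_id=3 -> matches Jack
  - ticket 8 (Bad redirect): agent_id=4 -> matches Aaron
So 1 of 8 rows is dropped.

SQL:
SELECT a.title, b.name AS agent
FROM tickets a
INNER JOIN agents b ON a.agent_id = b.id

Result:
title          | agent
---------------+------
Missing icon   | Jack 
Login fails    | Aaron
Memory leak    | Jack 
Slow page load | Aaron
Wrong timezone | Alice
Broken link    | Jack 
Bad redirect   | Aaron


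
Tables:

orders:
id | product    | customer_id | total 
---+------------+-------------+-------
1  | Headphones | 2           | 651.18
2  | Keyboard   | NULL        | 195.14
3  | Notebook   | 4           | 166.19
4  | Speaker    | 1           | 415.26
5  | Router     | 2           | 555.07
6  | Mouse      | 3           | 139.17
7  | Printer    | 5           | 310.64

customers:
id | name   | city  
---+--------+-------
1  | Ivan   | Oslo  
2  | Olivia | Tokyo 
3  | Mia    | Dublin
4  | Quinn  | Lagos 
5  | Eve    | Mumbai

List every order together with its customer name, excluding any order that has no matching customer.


INNER JOIN keeps only orders rows whose customer_id matches an id in customers. Walk through each order:
  - order 1 (Headphones): customer_id=2 -> matches Olivia
  - order 2 (Keyboard): customer_id=NULL, no match -> dropped
  - order 3 (Notebook): customer_id=4 -> matches Quinn
  - order 4 (Speaker): customer_id=1 -> matches Ivan
  - order 5 (Router): customer_id=2 -> matches Olivia
  - order 6 (Mouse): customer_id=3 -> matches Mia
  - order 7 (Printer): customer_id=5 -> matches Eve
So 1 of 7 rows is dropped.

SQL:
SELECT a.product, b.name AS customer
FROM orders a
INNER JOIN customers b ON a.customer_id = b.id

Result:
product    | customer
-----------+---------
Headphones | Olivia  
Notebook   | Quinn   
Speaker    | Ivan    
Router     | Olivia  
Mouse      | Mia     
Printer    | Eve     


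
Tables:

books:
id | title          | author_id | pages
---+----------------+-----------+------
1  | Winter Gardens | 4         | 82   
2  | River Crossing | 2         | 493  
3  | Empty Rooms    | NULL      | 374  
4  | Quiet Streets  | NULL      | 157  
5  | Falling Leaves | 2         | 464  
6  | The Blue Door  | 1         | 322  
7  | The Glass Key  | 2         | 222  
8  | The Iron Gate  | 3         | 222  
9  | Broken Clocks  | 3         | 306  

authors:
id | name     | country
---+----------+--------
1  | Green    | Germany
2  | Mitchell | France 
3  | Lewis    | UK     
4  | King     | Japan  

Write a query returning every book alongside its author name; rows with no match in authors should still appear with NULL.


LEFT JOIN keeps every row from books (the left table); where author_id has no match in authors, the author columns become NULL. Walk through each book:
  - book 1 (Winter Gardens): author_id=4 -> matches King
  - book 2 (River Crossing): author_id=2 -> matches Mitchell
  - book 3 (Empty Rooms): author_id=NULL, no match -> kept with NULL
  - book 4 (Quiet Streets): author_id=NULL, no match -> kept with NULL
  - book 5 (Falling Leaves): author_id=2 -> matches Mitchell
  - book 6 (The Blue Door): author_id=1 -> matches Green
  - book 7 (The Glass Key): author_id=2 -> matches Mitchell
  - book 8 (The Iron Gate): author_id=3 -> matches Lewis
  - book 9 (Broken Clocks): author_id=3 -> matches Lewis
All 9 rows appear; 2 have NULL author.

SQL:
SELECT a.title, b.name AS author
FROM books a
LEFT JOIN authors b ON a.author_id = b.id

Result:
title          | author  
---------------+---------
Winter Gardens | King    
River Crossing | Mitchell
Empty Rooms    | NULL    
Quiet Streets  | NULL    
Falling Leaves | Mitchell
The Blue Door  | Green   
The Glass Key  | Mitchell
The Iron Gate  | Lewis   
Broken Clocks  | Lewis   


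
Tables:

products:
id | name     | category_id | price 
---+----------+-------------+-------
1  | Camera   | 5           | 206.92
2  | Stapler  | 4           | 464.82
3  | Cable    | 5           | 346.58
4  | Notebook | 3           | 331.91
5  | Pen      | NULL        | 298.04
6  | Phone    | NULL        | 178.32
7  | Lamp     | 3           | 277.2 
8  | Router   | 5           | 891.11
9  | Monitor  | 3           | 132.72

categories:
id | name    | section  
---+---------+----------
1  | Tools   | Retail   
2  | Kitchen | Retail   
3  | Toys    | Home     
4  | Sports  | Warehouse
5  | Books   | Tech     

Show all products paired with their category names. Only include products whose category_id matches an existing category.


INNER JOIN keeps only products rows whose category_id matches an id in categories. Walk through each product:
  - product 1 (Camera): category_id=5 -> matches Books
  - product 2 (Stapler): category_id=4 -> matches Sports
  - product 3 (Cable): category_id=5 -> matches Books
  - product 4 (Notebook): category_id=3 -> matches Toys
  - product 5 (Pen): category_id=NULL, no match -> dropped
  - product 6 (Phone): category_id=NULL, no match -> dropped
  - product 7 (Lamp): category_id=3 -> matches Toys
  - product 8 (Router): category_id=5 -> matches Books
  - product 9 (Monitor): category_id=3 -> matches Toys
So 2 of 9 rows are dropped.

SQL:
SELECT a.name, b.name AS category
FROM products a
INNER JOIN categories b ON a.category_id = b.id

Result:
name     | category
---------+---------
Camera   | Books   
Stapler  | Sports  
Cable    | Books   
Notebook | Toys    
Lamp     | Toys    
Router   | Books   
Monitor  | Toys    


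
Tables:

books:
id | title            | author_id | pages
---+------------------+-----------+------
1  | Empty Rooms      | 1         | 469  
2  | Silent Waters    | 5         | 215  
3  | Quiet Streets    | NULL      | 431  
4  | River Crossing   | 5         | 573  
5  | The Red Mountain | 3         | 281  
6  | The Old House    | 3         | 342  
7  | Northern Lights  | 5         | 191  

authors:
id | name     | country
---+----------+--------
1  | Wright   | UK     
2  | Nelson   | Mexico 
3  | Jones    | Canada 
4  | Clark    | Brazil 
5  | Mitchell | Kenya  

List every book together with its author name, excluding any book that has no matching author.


INNER JOIN keeps only books rows whose author_id matches an id in authors. Walk through each book:
  - book 1 (Empty Rooms): author_id=1 -> matches Wright
  - book 2 (Silent Waters): author_id=5 -> matches Mitchell
  - book 3 (Quiet Streets): author_id=NULL, no match -> dropped
  - book 4 (River Crossing): author_id=5 -> matches Mitchell
  - book 5 (The Red Mountain): author_id=3 -> matches Jones
  - book 6 (The Old House): author_id=3 -> matches Jones
  - book 7 (Northern Lights): author_id=5 -> matches Mitchell
So 1 of 7 rows is dropped.

SQL:
SELECT a.title, b.name AS author
FROM books a
INNER JOIN authors b ON a.author_id = b.id

Result:
title            | author  
-----------------+---------
Empty Rooms      | Wright  
Silent Waters    | Mitchell
River Crossing   | Mitchell
The Red Mountain | Jones   
The Old House    | Jones   
Northern Lights  | Mitchell


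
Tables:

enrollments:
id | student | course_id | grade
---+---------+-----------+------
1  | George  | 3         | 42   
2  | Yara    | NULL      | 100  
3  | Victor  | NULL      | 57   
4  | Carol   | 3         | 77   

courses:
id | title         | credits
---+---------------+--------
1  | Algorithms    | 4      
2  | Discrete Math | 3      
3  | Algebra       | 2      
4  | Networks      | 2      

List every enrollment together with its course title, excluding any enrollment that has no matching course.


INNER JOIN keeps only enrollments rows whose course_id matches an id in courses. Walk through each enrollment:
  - enrollment 1 (George): course_id=3 -> matches Algebra
  - enrollment 2 (Yara): course_id=NULL, no match -> dropped
  - enrollment 3 (Victor): course_id=NULL, no match -> dropped
  - enrollment 4 (Carol): course_id=3 -> matches Algebra
So 2 of 4 rows are dropped.

SQL:
SELECT a.student, b.title AS course
FROM enrollments a
INNER JOIN courses b ON a.course_id = b.id

Result:
student | course 
--------+--------
George  | Algebra
Carol   | Algebra


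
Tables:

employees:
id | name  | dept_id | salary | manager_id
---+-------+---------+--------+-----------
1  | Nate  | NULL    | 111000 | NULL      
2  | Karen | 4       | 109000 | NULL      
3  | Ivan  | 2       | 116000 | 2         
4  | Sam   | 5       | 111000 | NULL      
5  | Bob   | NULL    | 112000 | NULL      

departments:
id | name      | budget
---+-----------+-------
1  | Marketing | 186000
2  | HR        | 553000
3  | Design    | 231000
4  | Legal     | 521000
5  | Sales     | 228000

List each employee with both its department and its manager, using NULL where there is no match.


Two LEFT JOINs from the same base table employees: one to departments via dept_id, one to employees itself via manager_id. Both are LEFT so every employee is preserved.
Match against departments:
  - employee 1 (Nate): dept_id=NULL, no match -> kept with NULL
  - employee 2 (Karen): dept_id=4 -> matches Legal
  - employee 3 (Ivan): dept_id=2 -> matches HR
  - employee 4 (Sam): dept_id=5 -> matches Sales
  - employee 5 (Bob): dept_id=NULL, no match -> kept with NULL
Match against employees (self):
  - employee 1 (Nate): manager_id=NULL -> NULL
  - employee 2 (Karen): manager_id=NULL -> NULL
  - employee 3 (Ivan): manager_id=2 -> Karen
  - employee 4 (Sam): manager_id=NULL -> NULL
  - employee 5 (Bob): manager_id=NULL -> NULL

SQL:
SELECT a.name, b.name AS department, c.name AS manager
FROM employees a
LEFT JOIN departments b ON a.dept_id = b.id
LEFT JOIN employees c ON a.manager_id = c.id

Result:
name  | department | manager
------+------------+--------
Nate  | NULL       | NULL   
Karen | Legal      | NULL   
Ivan  | HR         | Karen  
Sam   | Sales      | NULL   
Bob   | NULL       | NULL   


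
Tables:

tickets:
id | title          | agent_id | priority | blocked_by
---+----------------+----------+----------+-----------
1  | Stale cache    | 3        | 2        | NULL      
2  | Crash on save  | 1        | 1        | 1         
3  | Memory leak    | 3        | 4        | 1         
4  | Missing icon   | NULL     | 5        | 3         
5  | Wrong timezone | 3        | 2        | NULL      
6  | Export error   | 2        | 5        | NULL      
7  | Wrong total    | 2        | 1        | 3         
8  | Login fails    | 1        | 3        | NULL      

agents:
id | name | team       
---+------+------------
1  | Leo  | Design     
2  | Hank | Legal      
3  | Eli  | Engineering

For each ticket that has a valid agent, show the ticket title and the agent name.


INNER JOIN keeps only tickets rows whose agent_id matches an id in agents. Walk through each ticket:
  - ticket 1 (Stale cache): agent_id=3 -> matches Eli
  - ticket 2 (Crash on save): agent_id=1 -> matches Leo
  - ticket 3 (Memory leak): agent_id=3 -> matches Eli
  - ticket 4 (Missing icon): agent_id=NULL, no match -> dropped
  - ticket 5 (Wrong timezone): agent_id=3 -> matches Eli
  - ticket 6 (Export error): agent_id=2 -> matches Hank
  - ticket 7 (Wrong total): agent_id=2 -> matches Hank
  - ticket 8 (Login fails): agent_id=1 -> matches Leo
So 1 of 8 rows is dropped.

SQL:
SELECT a.title, b.name AS agent
FROM tickets a
INNER JOIN agents b ON a.agent_id = b.id

Result:
title          | agent
---------------+------
Stale cache    | Eli  
Crash on save  | Leo  
Memory leak    | Eli  
Wrong timezone | Eli  
Export error   | Hank 
Wrong total    | Hank 
Login fails    | Leo  


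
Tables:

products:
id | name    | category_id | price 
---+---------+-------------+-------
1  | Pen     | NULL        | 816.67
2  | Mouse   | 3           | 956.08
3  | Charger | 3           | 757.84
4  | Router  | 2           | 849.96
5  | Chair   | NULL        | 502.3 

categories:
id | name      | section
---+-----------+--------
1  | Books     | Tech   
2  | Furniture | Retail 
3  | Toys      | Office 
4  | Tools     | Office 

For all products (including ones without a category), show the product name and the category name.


LEFT JOIN keeps every row from products (the left table); where category_id has no match in categories, the category columns become NULL. Walk through each product:
  - product 1 (Pen): category_id=NULL, no match -> kept with NULL
  - product 2 (Mouse): category_id=3 -> matches Toys
  - product 3 (Charger): category_id=3 -> matches Toys
  - product 4 (Router): category_id=2 -> matches Furniture
  - product 5 (Chair): category_id=NULL, no match -> kept with NULL
All 5 rows appear; 2 have NULL category.

SQL:
SELECT a.name, b.name AS category
FROM products a
LEFT JOIN categories b ON a.category_id = b.id

Result:
name    | category 
--------+----------
Pen     | NULL     
Mouse   | Toys     
Charger | Toys     
Router  | Furniture
Chair   | NULL     


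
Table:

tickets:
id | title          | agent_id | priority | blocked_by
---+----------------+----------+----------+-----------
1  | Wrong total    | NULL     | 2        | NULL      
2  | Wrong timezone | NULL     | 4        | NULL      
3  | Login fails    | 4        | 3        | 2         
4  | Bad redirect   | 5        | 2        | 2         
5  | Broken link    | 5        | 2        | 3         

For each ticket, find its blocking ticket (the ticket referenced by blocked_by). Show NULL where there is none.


This is a self-join: tickets is joined to a second copy of itself, matching each row's blocked_by to another row's id. Use LEFT JOIN so rows with blocked_by=NULL are kept.
  - ticket 1 (Wrong total): blocked_by=NULL -> NULL
  - ticket 2 (Wrong timezone): blocked_by=NULL -> NULL
  - ticket 3 (Login fails): blocked_by=2 -> Wrong timezone
  - ticket 4 (Bad redirect): blocked_by=2 -> Wrong timezone
  - ticket 5 (Broken link): blocked_by=3 -> Login fails

SQL:
SELECT a.title AS item, b.title AS blocked_by
FROM tickets a
LEFT JOIN tickets b ON a.blocked_by = b.id

Result:
item           | blocked_by    
---------------+---------------
Wrong total    | NULL          
Wrong timezone | NULL          
Login fails    | Wrong timezone
Bad redirect   | Wrong timezone
Broken link    | Login fails   


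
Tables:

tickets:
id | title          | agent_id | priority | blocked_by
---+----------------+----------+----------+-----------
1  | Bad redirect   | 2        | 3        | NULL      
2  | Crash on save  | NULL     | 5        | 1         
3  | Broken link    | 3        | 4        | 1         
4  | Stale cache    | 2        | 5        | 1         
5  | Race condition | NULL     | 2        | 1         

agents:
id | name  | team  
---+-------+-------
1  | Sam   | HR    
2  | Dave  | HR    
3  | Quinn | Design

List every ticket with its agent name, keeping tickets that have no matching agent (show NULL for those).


LEFT JOIN keeps every row from tickets (the left table); where agent_id has no match in agents, the agent columns become NULL. Walk through each ticket:
  - ticket 1 (Bad redirect): agent_id=2 -> matches Dave
  - ticket 2 (Crash on save): agent_id=NULL, no match -> kept with NULL
  - ticket 3 (Broken link): agent_id=3 -> matches Quinn
  - ticket 4 (Stale cache): agent_id=2 -> matches Dave
  - ticket 5 (Race condition): agent_id=NULL, no match -> kept with NULL
All 5 rows appear; 2 have NULL agent.

SQL:
SELECT a.title, b.name AS agent
FROM tickets a
LEFT JOIN agents b ON a.agent_id = b.id

Result:
title          | agent
---------------+------
Bad redirect   | Dave 
Crash on save  | NULL 
Broken link    | Quinn
Stale cache    | Dave 
Race condition | NULL 


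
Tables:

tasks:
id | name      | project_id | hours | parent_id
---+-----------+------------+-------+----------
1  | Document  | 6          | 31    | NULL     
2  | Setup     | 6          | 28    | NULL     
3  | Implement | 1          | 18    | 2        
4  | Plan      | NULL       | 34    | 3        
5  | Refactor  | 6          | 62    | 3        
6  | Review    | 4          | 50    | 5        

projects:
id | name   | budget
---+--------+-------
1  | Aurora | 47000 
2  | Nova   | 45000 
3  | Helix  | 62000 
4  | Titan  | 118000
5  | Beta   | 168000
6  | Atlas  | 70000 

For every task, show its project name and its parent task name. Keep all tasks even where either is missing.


Two LEFT JOINs from the same base table tasks: one to projects via project_id, one to tasks itself via parent_id. Both are LEFT so every task is preserved.
Match against projects:
  - task 1 (Document): project_id=6 -> matches Atlas
  - task 2 (Setup): project_id=6 -> matches Atlas
  - task 3 (Implement): project_id=1 -> matches Aurora
  - task 4 (Plan): project_id=NULL, no match -> kept with NULL
  - task 5 (Refactor): project_id=6 -> matches Atlas
  - task 6 (Review): project_id=4 -> matches Titan
Match against tasks (self):
  - task 1 (Document): parent_id=NULL -> NULL
  - task 2 (Setup): parent_id=NULL -> NULL
  - task 3 (Implement): parent_id=2 -> Setup
  - task 4 (Plan): parent_id=3 -> Implement
  - task 5 (Refactor): parent_id=3 -> Implement
  - task 6 (Review): parent_id=5 -> Refactor

SQL:
SELECT a.name, b.name AS project, c.name AS parent
FROM tasks a
LEFT JOIN projects b ON a.project_id = b.id
LEFT JOIN tasks c ON a.parent_id = c.id

Result:
name      | project | parent   
----------+---------+----------
Document  | Atlas   | NULL     
Setup     | Atlas   | NULL     
Implement | Aurora  | Setup    
Plan      | NULL    | Implement
Refactor  | Atlas   | Implement
Review    | Titan   | Refactor 


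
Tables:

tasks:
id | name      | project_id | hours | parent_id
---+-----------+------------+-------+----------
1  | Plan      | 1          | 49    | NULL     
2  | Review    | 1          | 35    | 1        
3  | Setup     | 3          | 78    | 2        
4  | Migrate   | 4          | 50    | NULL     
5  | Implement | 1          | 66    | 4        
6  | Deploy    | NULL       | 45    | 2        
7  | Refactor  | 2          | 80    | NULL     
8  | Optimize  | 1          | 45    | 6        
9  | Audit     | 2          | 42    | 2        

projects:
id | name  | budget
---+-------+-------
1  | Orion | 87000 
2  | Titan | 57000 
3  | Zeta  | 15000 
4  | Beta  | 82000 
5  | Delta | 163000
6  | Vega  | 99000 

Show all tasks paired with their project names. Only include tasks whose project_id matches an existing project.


INNER JOIN keeps only tasks rows whose project_id matches an id in projects. Walk through each task:
  - task 1 (Plan): project_id=1 -> matches Orion
  - task 2 (Review): project_id=1 -> matches Orion
  - task 3 (Setup): project_id=3 -> matches Zeta
  - task 4 (Migrate): project_id=4 -> matches Beta
  - task 5 (Implement): project_id=1 -> matches Orion
  - task 6 (Deploy): project_id=NULL, no match -> dropped
  - task 7 (Refactor): project_id=2 -> matches Titan
  - task 8 (Optimize): project_id=1 -> matches Orion
  - task 9 (Audit): project_id=2 -> matches Titan
So 1 of 9 rows is dropped.

SQL:
SELECT a.name, b.name AS project
FROM tasks a
INNER JOIN projects b ON a.project_id = b.id

Result:
name      | project
----------+--------
Plan      | Orion  
Review    | Orion  
Setup     | Zeta   
Migrate   | Beta   
Implement | Orion  
Refactor  | Titan  
Optimize  | Orion  
Audit     | Titan  


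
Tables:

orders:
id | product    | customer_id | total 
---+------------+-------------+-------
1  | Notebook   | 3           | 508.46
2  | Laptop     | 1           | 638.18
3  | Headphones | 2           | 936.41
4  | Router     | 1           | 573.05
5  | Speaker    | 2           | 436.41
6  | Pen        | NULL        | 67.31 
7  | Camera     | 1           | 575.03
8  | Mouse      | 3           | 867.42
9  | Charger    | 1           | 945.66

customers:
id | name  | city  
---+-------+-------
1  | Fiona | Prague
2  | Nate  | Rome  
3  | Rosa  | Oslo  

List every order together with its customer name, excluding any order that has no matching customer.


INNER JOIN keeps only orders rows whose customer_id matches an id in customers. Walk through each order:
  - order 1 (Notebook): customer_id=3 -> matches Rosa
  - order 2 (Laptop): customer_id=1 -> matches Fiona
  - order 3 (Headphones): customer_id=2 -> matches Nate
  - order 4 (Router): customer_id=1 -> matches Fiona
  - order 5 (Speaker): customer_id=2 -> matches Nate
  - order 6 (Pen): customer_id=NULL, no match -> dropped
  - order 7 (Camera): customer_id=1 -> matches Fiona
  - order 8 (Mouse): customer_id=3 -> matches Rosa
  - order 9 (Charger): customer_id=1 -> matches Fiona
So 1 of 9 rows is dropped.

SQL:
SELECT a.product, b.name AS customer
FROM orders a
INNER JOIN customers b ON a.customer_id = b.id

Result:
product    | customer
-----------+---------
Notebook   | Rosa    
Laptop     | Fiona   
Headphones | Nate    
Router     | Fiona   
Speaker    | Nate    
Camera     | Fiona   
Mouse      | Rosa    
Charger    | Fiona   


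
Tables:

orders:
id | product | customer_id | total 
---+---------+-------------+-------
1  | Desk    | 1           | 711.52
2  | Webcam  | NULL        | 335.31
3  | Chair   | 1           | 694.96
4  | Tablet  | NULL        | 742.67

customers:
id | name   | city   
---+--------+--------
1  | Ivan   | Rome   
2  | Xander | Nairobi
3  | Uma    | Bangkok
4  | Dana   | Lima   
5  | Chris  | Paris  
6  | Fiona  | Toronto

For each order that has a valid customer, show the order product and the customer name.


INNER JOIN keeps only orders rows whose customer_id matches an id in customers. Walk through each order:
  - order 1 (Desk): customer_id=1 -> matches Ivan
  - order 2 (Webcam): customer_id=NULL, no match -> dropped
  - order 3 (Chair): customer_id=1 -> matches Ivan
  - order 4 (Tablet): customer_id=NULL, no match -> dropped
So 2 of 4 rows are dropped.

SQL:
SELECT a.product, b.name AS customer
FROM orders a
INNER JOIN customers b ON a.customer_id = b.id

Result:
product | customer
--------+---------
Desk    | Ivan    
Chair   | Ivan    


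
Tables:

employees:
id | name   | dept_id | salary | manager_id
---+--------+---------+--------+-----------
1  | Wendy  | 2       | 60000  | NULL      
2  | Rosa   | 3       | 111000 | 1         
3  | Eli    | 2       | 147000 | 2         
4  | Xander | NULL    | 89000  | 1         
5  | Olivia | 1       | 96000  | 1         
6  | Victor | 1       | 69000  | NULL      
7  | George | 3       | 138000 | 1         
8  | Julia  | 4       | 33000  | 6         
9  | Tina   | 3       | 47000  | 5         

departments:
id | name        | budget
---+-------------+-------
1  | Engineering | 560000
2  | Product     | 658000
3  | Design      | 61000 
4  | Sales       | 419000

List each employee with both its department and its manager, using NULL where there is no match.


Two LEFT JOINs from the same base table employees: one to departments via dept_id, one to employees itself via manager_id. Both are LEFT so every employee is preserved.
Match against departments:
  - employee 1 (Wendy): dept_id=2 -> matches Product
  - employee 2 (Rosa): dept_id=3 -> matches Design
  - employee 3 (Eli): dept_id=2 -> matches Product
  - employee 4 (Xander): dept_id=NULL, no match -> kept with NULL
  - employee 5 (Olivia): dept_id=1 -> matches Engineering
  - employee 6 (Victor): dept_id=1 -> matches Engineering
  - employee 7 (George): dept_id=3 -> matches Design
  - employee 8 (Julia): dept_id=4 -> matches Sales
  - employee 9 (Tina): dept_id=3 -> matches Design
Match against employees (self):
  - employee 1 (Wendy): manager_id=NULL -> NULL
  - employee 2 (Rosa): manager_id=1 -> Wendy
  - employee 3 (Eli): manager_id=2 -> Rosa
  - employee 4 (Xander): manager_id=1 -> Wendy
  - employee 5 (Olivia): manager_id=1 -> Wendy
  - employee 6 (Victor): manager_id=NULL -> NULL
  - employee 7 (George): manager_id=1 -> Wendy
  - employee 8 (Julia): manager_id=6 -> Victor
  - employee 9 (Tina): manager_id=5 -> Olivia

SQL:
SELECT a.name, b.name AS department, c.name AS manager
FROM employees a
LEFT JOIN departments b ON a.dept_id = b.id
LEFT JOIN employees c ON a.manager_id = c.id

Result:
name   | department  | manager
-------+-------------+--------
Wendy  | Product     | NULL   
Rosa   | Design      | Wendy  
Eli    | Product     | Rosa   
Xander | NULL        | Wendy  
Olivia | Engineering | Wendy  
Victor | Engineering | NULL   
George | Design      | Wendy  
Julia  | Sales       | Victor 
Tina   | Design      | Olivia 


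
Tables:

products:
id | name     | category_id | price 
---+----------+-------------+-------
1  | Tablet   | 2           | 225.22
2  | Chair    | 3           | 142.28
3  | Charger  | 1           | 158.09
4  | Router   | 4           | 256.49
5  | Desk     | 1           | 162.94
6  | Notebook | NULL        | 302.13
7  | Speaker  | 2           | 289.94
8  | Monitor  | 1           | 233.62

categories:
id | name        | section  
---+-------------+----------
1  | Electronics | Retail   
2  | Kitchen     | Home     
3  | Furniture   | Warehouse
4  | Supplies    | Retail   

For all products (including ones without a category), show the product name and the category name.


LEFT JOIN keeps every row from products (the left table); where category_id has no match in categories, the category columns become NULL. Walk through each product:
  - product 1 (Tablet): category_id=2 -> matches Kitchen
  - product 2 (Chair): category_id=3 -> matches Furniture
  - product 3 (Charger): category_id=1 -> matches Electronics
  - product 4 (Router): category_id=4 -> matches Supplies
  - product 5 (Desk): category_id=1 -> matches Electronics
  - product 6 (Notebook): category_id=NULL, no match -> kept with NULL
  - product 7 (Speaker): category_id=2 -> matches Kitchen
  - product 8 (Monitor): category_id=1 -> matches Electronics
All 8 rows appear; 1 has NULL category.

SQL:
SELECT a.name, b.name AS category
FROM products a
LEFT JOIN categories b ON a.category_id = b.id

Result:
name     | category   
---------+------------
Tablet   | Kitchen    
Chair    | Furniture  
Charger  | Electronics
Router   | Supplies   
Desk     | Electronics
Notebook | NULL       
Speaker  | Kitchen    
Monitor  | Electronics


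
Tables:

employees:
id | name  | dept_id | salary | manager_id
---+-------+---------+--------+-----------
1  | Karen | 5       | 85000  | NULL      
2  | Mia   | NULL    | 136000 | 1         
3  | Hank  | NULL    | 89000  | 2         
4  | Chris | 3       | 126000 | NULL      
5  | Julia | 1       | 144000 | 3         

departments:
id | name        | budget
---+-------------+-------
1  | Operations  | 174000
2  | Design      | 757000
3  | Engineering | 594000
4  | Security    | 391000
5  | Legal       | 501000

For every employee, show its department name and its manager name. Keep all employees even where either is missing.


Two LEFT JOINs from the same base table employees: one to departments via dept_id, one to employees itself via manager_id. Both are LEFT so every employee is preserved.
Match against departments:
  - employee 1 (Karen): dept_id=5 -> matches Legal
  - employee 2 (Mia): dept_id=NULL, no match -> kept with NULL
  - employee 3 (Hank): dept_id=NULL, no match -> kept with NULL
  - employee 4 (Chris): dept_id=3 -> matches Engineering
  - employee 5 (Julia): dept_id=1 -> matches Operations
Match against employees (self):
  - employee 1 (Karen): manager_id=NULL -> NULL
  - employee 2 (Mia): manager_id=1 -> Karen
  - employee 3 (Hank): manager_id=2 -> Mia
  - employee 4 (Chris): manager_id=NULL -> NULL
  - employee 5 (Julia): manager_id=3 -> Hank

SQL:
SELECT a.name, b.name AS department, c.name AS manager
FROM employees a
LEFT JOIN departments b ON a.dept_id = b.id
LEFT JOIN employees c ON a.manager_id = c.id

Result:
name  | department  | manager
------+-------------+--------
Karen | Legal       | NULL   
Mia   | NULL        | Karen  
Hank  | NULL        | Mia    
Chris | Engineering | NULL   
Julia | Operations  | Hank   


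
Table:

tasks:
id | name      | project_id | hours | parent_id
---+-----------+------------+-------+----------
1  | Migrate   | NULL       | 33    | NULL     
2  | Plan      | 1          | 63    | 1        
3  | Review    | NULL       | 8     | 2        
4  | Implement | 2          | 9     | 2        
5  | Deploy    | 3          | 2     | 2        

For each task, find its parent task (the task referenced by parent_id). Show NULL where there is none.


This is a self-join: tasks is joined to a second copy of itself, matching each row's parent_id to another row's id. Use LEFT JOIN so rows with parent_id=NULL are kept.
  - task 1 (Migrate): parent_id=NULL -> NULL
  - task 2 (Plan): parent_id=1 -> Migrate
  - task 3 (Review): parent_id=2 -> Plan
  - task 4 (Implement): parent_id=2 -> Plan
  - task 5 (Deploy): parent_id=2 -> Plan

SQL:
SELECT a.name AS item, b.name AS parent
FROM tasks a
LEFT JOIN tasks b ON a.parent_id = b.id

Result:
item      | parent 
----------+--------
Migrate   | NULL   
Plan      | Migrate
Review    | Plan   
Implement | Plan   
Deploy    | Plan   


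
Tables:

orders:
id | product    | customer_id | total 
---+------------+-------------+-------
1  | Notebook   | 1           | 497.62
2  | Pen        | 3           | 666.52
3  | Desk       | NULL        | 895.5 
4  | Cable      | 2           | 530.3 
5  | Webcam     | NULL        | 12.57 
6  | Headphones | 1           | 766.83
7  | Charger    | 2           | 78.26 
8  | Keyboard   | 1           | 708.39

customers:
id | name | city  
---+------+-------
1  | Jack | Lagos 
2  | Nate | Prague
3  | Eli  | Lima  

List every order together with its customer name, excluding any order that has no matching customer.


INNER JOIN keeps only orders rows whose customer_id matches an id in customers. Walk through each order:
  - order 1 (Notebook): customer_id=1 -> matches Jack
  - order 2 (Pen): customer_id=3 -> matches Eli
  - order 3 (Desk): customer_id=NULL, no match -> dropped
  - order 4 (Cable): customer_id=2 -> matches Nate
  - order 5 (Webcam): customer_id=NULL, no match -> dropped
  - order 6 (Headphones): customer_id=1 -> matches Jack
  - order 7 (Charger): customer_id=2 -> matches Nate
  - order 8 (Keyboard): customer_id=1 -> matches Jack
So 2 of 8 rows are dropped.

SQL:
SELECT a.product, b.name AS customer
FROM orders a
INNER JOIN customers b ON a.customer_id = b.id

Result:
product    | customer
-----------+---------
Notebook   | Jack    
Pen        | Eli     
Cable      | Nate    
Headphones | Jack    
Charger    | Nate    
Keyboard   | Jack    
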